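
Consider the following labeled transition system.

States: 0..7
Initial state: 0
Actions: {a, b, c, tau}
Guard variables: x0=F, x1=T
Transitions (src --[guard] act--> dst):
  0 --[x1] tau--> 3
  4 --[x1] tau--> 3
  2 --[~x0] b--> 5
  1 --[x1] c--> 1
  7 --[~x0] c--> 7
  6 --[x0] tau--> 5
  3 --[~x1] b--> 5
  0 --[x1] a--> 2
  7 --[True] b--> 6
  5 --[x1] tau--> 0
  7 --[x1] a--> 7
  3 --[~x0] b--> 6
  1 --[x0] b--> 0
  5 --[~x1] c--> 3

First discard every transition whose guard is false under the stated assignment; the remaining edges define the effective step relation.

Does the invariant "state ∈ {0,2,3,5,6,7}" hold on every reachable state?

Safe = {0,2,3,5,6,7}
R = {0,2,3,5,6}
  0: ✓
  2: ✓
  3: ✓
  5: ✓
  6: ✓

Answer: INVARIANT HOLDS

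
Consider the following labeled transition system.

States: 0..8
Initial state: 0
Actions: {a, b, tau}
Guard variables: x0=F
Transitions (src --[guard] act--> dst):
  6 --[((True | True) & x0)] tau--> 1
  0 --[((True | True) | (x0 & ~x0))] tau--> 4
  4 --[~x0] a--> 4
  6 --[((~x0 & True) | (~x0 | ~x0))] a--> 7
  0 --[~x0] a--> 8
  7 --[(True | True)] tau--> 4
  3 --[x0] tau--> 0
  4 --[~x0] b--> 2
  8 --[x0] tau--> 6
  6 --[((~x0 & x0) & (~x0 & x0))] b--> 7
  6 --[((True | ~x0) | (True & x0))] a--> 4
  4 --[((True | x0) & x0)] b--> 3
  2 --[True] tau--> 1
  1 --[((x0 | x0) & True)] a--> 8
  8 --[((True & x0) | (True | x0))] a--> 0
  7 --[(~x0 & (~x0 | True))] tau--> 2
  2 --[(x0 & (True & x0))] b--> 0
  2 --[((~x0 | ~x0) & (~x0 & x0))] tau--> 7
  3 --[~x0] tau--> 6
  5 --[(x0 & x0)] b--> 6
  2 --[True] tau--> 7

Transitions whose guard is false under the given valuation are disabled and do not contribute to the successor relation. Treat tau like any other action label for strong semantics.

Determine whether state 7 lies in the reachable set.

Guard filter leaves 12 enabled edge(s).
Layer 0: {0}
Layer 1: {4,8}  total {0,4,8}
Layer 2: {2}  total {0,2,4,8}
Layer 3: {1,7}  total {0,1,2,4,7,8}
Reachable = {0,1,2,4,7,8}
witness 7: tau·b·tau

Answer: REACHABLE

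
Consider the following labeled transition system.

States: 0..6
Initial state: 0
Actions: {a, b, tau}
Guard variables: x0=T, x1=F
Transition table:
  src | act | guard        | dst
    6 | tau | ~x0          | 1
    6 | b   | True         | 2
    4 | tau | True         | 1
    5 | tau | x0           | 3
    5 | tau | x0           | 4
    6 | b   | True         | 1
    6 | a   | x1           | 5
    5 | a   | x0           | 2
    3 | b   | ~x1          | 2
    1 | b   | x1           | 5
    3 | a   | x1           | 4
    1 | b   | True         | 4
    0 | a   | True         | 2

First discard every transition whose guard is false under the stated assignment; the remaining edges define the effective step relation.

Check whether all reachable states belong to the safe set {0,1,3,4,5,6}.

Safe = {0,1,3,4,5,6}
R = {0,2}
  0: ✓
  2: ✗ unsafe
witness against invariant: a → 2

Answer: INVARIANT VIOLATED at state 2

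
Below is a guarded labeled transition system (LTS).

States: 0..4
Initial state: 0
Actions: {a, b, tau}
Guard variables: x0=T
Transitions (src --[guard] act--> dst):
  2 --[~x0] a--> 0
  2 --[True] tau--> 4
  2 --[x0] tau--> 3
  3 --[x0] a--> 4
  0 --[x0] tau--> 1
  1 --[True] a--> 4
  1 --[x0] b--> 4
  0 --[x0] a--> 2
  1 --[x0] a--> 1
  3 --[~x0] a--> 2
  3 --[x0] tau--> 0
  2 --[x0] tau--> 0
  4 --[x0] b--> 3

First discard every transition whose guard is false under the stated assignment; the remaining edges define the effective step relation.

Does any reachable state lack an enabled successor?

R = {0,1,2,3,4}
  0: a→2  tau→1  [2 out]
  1: a→1  a→4  b→4  [3 out]
  2: tau→0  tau→3  tau→4  [3 out]
  3: a→4  tau→0  [2 out]
  4: b→3  [1 out]

Answer: DEADLOCK-FREE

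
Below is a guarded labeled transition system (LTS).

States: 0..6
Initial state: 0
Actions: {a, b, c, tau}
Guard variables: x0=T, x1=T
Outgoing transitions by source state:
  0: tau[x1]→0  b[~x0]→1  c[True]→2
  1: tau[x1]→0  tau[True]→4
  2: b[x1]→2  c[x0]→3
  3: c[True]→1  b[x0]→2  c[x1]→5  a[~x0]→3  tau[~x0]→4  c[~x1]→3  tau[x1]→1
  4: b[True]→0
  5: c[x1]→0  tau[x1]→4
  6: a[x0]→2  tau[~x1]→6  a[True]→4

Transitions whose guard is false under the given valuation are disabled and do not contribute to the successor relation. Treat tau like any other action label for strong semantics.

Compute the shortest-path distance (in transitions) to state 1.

BFS to 1:
  Layer 0: {0}
  Layer 1: {2}
  Layer 2: {3}
  Layer 3: {1,5}
first hit 1 at d=3 via c·c·c

Answer: 3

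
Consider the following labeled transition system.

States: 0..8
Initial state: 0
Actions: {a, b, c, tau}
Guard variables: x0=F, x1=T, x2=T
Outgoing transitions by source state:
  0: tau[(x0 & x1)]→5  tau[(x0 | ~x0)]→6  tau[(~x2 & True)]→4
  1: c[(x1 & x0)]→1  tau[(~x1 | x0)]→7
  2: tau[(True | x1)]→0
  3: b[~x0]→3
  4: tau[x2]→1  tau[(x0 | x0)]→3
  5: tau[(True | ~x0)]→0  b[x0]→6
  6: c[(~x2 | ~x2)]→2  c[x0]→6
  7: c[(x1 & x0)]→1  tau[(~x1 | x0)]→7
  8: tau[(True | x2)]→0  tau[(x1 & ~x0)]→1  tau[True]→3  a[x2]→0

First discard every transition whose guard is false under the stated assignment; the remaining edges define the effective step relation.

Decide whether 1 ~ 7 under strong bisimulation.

Compute ~ classes (split until stable):
  π0 = {{0,1,2,3,4,5,6,7,8}}
  π1 = {{0,2,4,5},{1,6,7},{3},{8}}
  π2 = {{0,4},{1,6,7},{2,5},{3},{8}}
Fixed point at round 3; 5 class(es).
1∈{1,6,7}, 7∈{1,6,7}

Answer: BISIMILAR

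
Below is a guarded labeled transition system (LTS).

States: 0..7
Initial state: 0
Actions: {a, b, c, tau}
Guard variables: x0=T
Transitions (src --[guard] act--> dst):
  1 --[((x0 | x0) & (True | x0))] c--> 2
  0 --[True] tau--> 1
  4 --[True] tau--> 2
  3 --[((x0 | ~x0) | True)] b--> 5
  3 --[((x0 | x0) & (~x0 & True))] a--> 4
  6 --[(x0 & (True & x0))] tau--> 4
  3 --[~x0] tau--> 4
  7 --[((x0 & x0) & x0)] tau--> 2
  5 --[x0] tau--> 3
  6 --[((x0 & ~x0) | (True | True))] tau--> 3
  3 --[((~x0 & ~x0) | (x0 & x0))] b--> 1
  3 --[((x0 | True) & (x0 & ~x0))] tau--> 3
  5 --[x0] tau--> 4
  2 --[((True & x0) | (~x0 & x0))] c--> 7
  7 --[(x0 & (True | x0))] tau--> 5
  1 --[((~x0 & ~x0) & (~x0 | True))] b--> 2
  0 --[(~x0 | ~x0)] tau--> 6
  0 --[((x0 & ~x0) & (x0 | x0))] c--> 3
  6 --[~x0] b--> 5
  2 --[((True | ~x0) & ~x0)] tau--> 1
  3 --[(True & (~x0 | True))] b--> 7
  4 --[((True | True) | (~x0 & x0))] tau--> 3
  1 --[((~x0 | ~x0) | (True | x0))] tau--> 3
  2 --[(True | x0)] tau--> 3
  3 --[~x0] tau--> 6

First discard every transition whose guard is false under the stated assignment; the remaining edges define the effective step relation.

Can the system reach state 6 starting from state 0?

Answer: UNREACHABLE

Analysis:
After dropping false guards: 16 live edges.
Layer 0: {0}
Layer 1: {1}  now seen {0,1}
Layer 2: {2,3}  now seen {0,1,2,3}
Layer 3: {5,7}  now seen {0,1,2,3,5,7}
Layer 4: {4}  now seen {0,1,2,3,4,5,7}
Reachable = {0,1,2,3,4,5,7}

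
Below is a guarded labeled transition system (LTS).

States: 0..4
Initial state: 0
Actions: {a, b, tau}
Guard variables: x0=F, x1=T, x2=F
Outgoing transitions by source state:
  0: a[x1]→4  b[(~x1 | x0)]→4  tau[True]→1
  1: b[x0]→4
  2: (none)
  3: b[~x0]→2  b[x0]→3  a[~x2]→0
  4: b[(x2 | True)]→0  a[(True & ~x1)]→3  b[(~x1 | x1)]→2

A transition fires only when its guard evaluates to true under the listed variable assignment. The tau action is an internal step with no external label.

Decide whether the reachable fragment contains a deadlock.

Answer: DEADLOCK at state 1

Working:
Reach set: {0,1,2,4}
  0: a→4  tau→1  [2 out]
  1: ∅  [no exit]
  2: ∅  [no exit]
  4: b→0  b→2  [2 out]
trace reaching 1: tau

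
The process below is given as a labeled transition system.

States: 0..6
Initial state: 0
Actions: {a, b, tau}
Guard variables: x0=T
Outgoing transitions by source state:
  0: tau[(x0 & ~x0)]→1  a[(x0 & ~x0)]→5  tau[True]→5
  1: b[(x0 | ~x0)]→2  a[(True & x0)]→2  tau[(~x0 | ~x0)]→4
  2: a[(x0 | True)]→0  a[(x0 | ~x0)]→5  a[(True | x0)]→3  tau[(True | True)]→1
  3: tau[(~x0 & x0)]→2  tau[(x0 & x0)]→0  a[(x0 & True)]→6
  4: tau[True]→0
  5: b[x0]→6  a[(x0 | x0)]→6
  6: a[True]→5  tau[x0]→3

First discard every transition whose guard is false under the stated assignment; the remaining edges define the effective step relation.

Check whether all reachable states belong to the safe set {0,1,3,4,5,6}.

Answer: INVARIANT HOLDS

Analysis:
Safe = {0,1,3,4,5,6}
R = {0,3,5,6}
  0: safe
  3: safe
  5: safe
  6: safe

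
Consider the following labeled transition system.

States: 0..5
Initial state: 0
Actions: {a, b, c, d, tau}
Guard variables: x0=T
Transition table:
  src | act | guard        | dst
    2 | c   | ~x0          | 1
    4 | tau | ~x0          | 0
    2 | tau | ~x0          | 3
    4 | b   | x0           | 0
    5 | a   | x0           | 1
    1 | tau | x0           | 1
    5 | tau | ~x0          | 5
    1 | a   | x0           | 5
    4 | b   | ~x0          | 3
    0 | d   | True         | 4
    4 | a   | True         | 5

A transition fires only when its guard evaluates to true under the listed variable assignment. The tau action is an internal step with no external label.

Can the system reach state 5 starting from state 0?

Answer: REACHABLE

Analysis:
After dropping false guards: 6 live edges.
L0 = {0}
L1 = {4}  now seen {0,4}
L2 = {5}  now seen {0,4,5}
L3 = {1}  now seen {0,1,4,5}
Reach set: {0,1,4,5}
witness 5: d·a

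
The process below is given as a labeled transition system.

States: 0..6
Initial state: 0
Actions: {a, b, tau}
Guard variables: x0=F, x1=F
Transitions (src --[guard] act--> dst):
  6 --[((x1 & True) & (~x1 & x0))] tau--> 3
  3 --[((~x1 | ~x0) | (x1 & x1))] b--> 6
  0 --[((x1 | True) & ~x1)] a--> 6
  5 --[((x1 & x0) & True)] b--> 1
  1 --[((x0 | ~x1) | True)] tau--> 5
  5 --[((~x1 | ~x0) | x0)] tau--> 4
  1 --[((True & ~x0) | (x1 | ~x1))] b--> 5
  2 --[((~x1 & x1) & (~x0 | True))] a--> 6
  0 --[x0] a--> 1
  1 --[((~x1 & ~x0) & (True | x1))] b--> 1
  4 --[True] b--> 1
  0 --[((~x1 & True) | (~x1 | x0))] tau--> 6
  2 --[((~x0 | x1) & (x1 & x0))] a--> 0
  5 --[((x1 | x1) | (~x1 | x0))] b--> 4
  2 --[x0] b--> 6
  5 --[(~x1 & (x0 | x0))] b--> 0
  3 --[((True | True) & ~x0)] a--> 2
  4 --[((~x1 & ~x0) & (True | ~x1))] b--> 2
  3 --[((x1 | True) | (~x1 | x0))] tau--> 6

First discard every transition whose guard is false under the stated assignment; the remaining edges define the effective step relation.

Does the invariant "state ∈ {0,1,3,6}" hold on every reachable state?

Answer: INVARIANT HOLDS

Trace:
Safe = {0,1,3,6}
Reach set: {0,6}
  0: ok
  6: ok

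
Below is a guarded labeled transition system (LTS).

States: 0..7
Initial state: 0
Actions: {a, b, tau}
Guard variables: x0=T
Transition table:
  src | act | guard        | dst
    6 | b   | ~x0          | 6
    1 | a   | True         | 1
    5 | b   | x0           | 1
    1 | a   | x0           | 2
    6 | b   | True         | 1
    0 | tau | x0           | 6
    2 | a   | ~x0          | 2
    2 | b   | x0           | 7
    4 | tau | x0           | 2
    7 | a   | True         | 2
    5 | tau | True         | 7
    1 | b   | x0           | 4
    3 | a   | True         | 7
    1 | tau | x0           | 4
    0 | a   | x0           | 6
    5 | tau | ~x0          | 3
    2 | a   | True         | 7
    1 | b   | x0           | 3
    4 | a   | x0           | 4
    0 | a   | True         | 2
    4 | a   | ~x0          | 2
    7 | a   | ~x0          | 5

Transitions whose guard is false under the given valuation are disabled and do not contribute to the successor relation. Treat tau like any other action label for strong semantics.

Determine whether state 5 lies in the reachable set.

After dropping false guards: 17 live edges.
Layer 0: {0}
Layer 1: {2,6}  cumulative {0,2,6}
Layer 2: {1,7}  cumulative {0,1,2,6,7}
Layer 3: {3,4}  cumulative {0,1,2,3,4,6,7}
Reach set: {0,1,2,3,4,6,7}

Answer: UNREACHABLE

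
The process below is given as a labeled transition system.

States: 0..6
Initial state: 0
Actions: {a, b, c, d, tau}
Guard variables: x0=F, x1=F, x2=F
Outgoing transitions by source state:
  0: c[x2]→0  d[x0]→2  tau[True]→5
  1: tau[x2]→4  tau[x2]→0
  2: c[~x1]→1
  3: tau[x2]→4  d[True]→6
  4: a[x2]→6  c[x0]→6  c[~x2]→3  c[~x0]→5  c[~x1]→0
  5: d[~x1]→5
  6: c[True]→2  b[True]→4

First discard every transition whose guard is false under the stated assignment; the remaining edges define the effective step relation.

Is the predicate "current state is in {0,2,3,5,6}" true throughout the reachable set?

Answer: INVARIANT HOLDS

Working:
Allowed set {0,2,3,5,6}
R = {0,5}
  0: ok
  5: ok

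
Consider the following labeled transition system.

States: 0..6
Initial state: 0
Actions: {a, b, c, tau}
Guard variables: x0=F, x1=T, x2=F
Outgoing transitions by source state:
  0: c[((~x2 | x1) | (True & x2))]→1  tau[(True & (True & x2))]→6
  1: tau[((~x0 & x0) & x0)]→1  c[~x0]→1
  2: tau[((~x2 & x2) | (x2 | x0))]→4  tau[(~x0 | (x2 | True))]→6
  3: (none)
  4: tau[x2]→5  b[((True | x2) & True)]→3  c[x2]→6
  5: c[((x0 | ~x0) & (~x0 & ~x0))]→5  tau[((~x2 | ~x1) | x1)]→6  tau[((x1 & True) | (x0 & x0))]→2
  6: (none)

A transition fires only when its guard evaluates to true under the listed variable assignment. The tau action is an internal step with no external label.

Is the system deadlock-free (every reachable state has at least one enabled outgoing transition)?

Answer: DEADLOCK-FREE

Working:
Reachable = {0,1}
  0: c→1  [1 out]
  1: c→1  [1 out]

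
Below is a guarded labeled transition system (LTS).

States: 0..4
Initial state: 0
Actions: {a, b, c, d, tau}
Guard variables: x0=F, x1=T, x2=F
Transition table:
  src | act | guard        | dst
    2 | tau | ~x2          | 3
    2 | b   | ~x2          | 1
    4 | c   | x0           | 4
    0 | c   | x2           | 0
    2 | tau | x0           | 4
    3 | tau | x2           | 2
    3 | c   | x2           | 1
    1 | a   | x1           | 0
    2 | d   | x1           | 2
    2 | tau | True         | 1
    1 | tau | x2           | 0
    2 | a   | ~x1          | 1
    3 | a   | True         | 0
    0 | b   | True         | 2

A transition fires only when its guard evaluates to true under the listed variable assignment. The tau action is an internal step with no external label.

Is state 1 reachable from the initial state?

Guard filter leaves 7 enabled edge(s).
depth 0: {0}
depth 1: {2}  cumulative {0,2}
depth 2: {1,3}  cumulative {0,1,2,3}
R = {0,1,2,3}
trace reaching 1: b·tau

Answer: REACHABLE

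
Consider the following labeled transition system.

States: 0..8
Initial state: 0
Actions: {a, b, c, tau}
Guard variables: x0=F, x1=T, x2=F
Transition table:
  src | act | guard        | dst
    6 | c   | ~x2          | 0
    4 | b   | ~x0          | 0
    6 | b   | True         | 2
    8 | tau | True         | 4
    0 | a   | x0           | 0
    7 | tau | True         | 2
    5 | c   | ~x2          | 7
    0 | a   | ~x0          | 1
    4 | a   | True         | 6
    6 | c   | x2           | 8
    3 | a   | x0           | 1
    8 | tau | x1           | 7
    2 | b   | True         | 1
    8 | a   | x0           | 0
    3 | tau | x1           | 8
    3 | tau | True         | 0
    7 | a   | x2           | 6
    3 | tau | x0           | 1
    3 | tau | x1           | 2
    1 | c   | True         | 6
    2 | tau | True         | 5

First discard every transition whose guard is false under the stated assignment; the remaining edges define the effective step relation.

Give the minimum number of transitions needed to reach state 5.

Answer: 4

Working:
BFS to 5:
  Layer 0: {0}
  Layer 1: {1}
  Layer 2: {6}
  Layer 3: {2}
  Layer 4: {5}
first hit 5 at d=4 via a·c·b·tau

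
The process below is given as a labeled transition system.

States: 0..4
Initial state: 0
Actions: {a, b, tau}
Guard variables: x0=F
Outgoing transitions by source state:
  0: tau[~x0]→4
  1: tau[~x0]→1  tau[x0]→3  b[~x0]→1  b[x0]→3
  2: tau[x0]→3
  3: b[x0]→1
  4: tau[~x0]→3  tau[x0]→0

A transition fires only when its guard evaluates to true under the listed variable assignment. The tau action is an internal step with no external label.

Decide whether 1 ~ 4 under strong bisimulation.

Answer: NOT BISIMILAR

Working:
Refine partition for ~:
  π0 = {{0,1,2,3,4}}
  π1 = {{0,4},{1},{2,3}}
  π2 = {{0},{1},{2,3},{4}}
Fixed point at round 3; 4 class(es).
[1]={1}  [4]={4}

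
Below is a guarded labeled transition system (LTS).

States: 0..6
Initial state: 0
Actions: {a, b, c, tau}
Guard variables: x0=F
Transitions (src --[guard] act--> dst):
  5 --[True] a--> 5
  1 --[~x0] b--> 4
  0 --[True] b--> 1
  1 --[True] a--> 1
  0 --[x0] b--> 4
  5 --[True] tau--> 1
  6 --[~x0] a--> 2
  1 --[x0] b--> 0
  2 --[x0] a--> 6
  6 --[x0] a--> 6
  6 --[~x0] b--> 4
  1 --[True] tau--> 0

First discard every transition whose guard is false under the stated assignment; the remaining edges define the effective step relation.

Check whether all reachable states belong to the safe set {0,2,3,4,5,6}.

Safe = {0,2,3,4,5,6}
Reachable = {0,1,4}
  0: safe
  1: VIOLATES
  4: safe
counterexample path to 1: b

Answer: INVARIANT VIOLATED at state 1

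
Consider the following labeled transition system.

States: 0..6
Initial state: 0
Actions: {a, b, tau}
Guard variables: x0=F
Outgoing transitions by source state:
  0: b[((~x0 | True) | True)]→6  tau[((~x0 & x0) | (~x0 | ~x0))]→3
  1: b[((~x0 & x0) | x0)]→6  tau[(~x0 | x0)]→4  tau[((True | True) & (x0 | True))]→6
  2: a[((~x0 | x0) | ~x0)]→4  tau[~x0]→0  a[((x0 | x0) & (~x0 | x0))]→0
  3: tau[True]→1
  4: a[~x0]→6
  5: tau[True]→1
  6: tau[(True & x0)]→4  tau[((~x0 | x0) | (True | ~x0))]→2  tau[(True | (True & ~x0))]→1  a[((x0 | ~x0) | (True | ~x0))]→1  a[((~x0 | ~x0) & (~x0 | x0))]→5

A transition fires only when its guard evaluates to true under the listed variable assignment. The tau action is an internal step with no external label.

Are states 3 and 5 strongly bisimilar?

Answer: BISIMILAR

Trace:
Compute ~ classes (split until stable):
  P[0] = {{0,1,2,3,4,5,6}}
  P[1] = {{0},{1,3,5},{2,6},{4}}
  P[2] = {{0},{1},{2},{3,5},{4},{6}}
stable after 3 split(s): 6 block(s)
3∈{3,5}, 5∈{3,5}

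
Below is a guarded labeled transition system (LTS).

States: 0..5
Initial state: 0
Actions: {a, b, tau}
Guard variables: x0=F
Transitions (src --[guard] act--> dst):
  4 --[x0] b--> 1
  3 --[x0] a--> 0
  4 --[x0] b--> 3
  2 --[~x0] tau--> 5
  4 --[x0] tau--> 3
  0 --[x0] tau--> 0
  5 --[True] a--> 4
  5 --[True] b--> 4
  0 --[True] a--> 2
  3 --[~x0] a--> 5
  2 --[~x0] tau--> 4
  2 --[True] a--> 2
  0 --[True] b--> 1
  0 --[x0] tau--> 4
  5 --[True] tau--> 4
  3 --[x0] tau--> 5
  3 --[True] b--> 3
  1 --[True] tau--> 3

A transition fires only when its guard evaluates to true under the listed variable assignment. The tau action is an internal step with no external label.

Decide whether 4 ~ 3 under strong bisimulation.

Answer: NOT BISIMILAR

Trace:
Bisimulation quotient by refinement:
  P[0] = {{0,1,2,3,4,5}}
  P[1] = {{0,3},{1},{2},{4},{5}}
  P[2] = {{0},{1},{2},{3},{4},{5}}
6 equivalence class(es) (converged in 3)
4∈{4}, 3∈{3}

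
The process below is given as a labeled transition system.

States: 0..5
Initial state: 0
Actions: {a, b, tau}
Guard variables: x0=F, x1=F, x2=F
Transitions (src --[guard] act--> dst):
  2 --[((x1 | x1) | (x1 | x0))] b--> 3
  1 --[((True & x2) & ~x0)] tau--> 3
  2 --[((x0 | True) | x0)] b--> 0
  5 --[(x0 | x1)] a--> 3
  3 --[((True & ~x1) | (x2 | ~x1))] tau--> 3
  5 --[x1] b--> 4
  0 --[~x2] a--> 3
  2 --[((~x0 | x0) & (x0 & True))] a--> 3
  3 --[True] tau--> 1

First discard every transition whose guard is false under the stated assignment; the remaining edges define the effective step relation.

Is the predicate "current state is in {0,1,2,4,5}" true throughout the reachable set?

Inv-set: {0,1,2,4,5}
Reachable = {0,1,3}
  0: ✓
  1: ✓
  3: ✗ unsafe
reach 3 via a — violates

Answer: INVARIANT VIOLATED at state 3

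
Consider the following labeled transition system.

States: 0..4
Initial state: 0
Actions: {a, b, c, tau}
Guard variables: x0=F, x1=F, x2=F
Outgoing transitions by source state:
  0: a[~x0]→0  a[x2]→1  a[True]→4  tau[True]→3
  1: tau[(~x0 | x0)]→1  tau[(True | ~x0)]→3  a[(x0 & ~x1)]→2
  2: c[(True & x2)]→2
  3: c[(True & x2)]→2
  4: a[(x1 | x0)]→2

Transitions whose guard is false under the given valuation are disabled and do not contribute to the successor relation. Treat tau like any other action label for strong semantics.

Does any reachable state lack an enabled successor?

Reachable = {0,3,4}
  0: a→0  a→4  tau→3  [3 out]
  3: ∅  [deadlock]
  4: ∅  [deadlock]
Path to 3: tau

Answer: DEADLOCK at state 3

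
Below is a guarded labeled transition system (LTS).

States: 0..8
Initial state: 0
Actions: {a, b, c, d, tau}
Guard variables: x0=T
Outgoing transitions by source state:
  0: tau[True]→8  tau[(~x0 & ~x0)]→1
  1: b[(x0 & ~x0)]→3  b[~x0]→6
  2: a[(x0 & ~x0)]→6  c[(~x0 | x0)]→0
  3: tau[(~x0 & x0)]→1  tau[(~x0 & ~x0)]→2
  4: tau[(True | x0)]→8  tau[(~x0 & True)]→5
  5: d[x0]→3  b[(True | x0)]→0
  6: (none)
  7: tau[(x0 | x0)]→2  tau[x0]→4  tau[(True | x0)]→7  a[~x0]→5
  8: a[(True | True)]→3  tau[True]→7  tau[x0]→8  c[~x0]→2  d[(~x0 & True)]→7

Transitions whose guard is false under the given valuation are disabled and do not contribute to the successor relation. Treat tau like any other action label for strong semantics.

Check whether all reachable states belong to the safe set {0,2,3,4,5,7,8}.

Inv-set: {0,2,3,4,5,7,8}
Reach set: {0,2,3,4,7,8}
  0: ok
  2: ok
  3: ok
  4: ok
  7: ok
  8: ok

Answer: INVARIANT HOLDS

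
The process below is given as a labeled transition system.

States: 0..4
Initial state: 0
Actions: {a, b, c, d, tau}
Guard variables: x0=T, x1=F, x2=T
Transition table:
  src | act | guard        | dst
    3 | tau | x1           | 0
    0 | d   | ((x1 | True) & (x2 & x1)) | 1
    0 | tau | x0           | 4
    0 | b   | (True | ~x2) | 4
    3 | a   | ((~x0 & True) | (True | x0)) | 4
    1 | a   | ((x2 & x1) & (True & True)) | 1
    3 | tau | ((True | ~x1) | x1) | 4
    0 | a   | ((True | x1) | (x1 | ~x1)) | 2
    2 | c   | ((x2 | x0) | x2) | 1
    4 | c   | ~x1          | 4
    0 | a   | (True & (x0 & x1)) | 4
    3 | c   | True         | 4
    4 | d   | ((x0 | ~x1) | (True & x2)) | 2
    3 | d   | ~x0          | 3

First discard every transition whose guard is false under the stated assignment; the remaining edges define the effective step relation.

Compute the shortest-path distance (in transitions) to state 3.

Layered search for 3:
  L0 = {0}
  L1 = {2,4}
  L2 = {1}
3 never appears.

Answer: UNREACHABLE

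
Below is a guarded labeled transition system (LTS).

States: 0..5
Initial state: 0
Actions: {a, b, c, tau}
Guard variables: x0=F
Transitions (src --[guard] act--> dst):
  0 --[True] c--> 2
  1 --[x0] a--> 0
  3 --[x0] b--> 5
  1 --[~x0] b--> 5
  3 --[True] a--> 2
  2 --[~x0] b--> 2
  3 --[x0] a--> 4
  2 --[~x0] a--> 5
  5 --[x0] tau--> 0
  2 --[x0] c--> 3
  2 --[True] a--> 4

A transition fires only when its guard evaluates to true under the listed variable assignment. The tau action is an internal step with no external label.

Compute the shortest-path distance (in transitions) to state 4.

Answer: 2

Analysis:
Layered search for 4:
  depth 0: {0}
  depth 1: {2}
  depth 2: {4,5}
4 enters at depth 2; path c·a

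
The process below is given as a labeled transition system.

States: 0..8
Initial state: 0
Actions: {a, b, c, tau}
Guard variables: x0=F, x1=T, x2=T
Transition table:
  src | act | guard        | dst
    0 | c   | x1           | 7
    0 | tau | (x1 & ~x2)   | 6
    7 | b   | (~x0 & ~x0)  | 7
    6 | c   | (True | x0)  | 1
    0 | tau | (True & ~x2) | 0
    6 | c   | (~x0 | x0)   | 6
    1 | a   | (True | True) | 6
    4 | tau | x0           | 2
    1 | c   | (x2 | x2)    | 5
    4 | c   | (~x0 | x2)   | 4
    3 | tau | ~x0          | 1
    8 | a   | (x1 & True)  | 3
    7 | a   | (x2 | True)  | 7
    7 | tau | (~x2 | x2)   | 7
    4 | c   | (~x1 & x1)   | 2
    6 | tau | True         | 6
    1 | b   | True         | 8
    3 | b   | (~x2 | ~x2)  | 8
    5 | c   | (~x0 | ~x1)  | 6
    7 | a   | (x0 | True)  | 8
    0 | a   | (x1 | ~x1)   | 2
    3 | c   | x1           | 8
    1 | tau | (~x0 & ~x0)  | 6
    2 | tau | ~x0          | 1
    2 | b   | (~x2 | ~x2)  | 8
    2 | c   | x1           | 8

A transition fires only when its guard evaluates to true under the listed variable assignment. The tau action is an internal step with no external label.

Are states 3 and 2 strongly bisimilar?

Answer: BISIMILAR

Trace:
Compute ~ classes (split until stable):
  π0 = {{0,1,2,3,4,5,6,7,8}}
  π1 = {{0},{1},{2,3,6},{4,5},{7},{8}}
  π2 = {{0},{1},{2,3},{4},{5},{6},{7},{8}}
Fixed point at round 3; 8 class(es).
[3]={2,3}  [2]={2,3}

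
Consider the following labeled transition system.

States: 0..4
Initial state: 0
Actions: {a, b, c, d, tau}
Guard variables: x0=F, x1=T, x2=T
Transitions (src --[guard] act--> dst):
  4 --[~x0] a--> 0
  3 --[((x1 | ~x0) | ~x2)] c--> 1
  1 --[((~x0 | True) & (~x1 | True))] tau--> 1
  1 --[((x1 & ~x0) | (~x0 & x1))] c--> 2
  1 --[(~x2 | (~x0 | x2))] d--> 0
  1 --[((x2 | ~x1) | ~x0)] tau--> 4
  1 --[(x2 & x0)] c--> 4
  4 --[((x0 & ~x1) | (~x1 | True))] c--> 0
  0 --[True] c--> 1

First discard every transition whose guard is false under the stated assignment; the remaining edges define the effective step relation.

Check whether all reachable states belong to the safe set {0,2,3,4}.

Answer: INVARIANT VIOLATED at state 1

Analysis:
Allowed set {0,2,3,4}
Reachable = {0,1,2,4}
  0: safe
  1: VIOLATES
  2: safe
  4: safe
counterexample path to 1: c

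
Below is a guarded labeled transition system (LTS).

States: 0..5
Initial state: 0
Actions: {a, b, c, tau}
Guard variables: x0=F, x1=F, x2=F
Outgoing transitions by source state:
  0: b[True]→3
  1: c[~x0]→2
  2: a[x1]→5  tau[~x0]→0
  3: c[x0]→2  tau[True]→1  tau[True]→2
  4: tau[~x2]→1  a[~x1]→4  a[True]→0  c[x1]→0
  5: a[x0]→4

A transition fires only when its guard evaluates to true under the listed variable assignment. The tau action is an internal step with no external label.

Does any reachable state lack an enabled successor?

Answer: DEADLOCK-FREE

Working:
Reach set: {0,1,2,3}
  0: b→3  [1 exit(s)]
  1: c→2  [1 exit(s)]
  2: tau→0  [1 exit(s)]
  3: tau→1  tau→2  [2 exit(s)]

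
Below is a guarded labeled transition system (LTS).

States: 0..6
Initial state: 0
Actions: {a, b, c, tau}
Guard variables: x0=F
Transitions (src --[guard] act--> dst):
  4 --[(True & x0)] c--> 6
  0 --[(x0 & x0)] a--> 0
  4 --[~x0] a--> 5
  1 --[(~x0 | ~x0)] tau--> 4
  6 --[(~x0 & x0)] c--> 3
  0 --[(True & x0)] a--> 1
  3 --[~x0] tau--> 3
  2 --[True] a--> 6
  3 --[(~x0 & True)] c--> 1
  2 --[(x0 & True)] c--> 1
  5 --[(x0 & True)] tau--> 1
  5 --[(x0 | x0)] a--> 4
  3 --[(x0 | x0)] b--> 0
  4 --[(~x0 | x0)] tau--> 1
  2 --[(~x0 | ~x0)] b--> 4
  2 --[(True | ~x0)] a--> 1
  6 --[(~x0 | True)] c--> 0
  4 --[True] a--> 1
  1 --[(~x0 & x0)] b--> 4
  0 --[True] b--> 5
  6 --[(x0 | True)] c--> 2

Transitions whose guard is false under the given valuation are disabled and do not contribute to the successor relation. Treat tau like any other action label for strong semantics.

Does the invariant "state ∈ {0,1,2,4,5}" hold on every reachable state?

Answer: INVARIANT HOLDS

Working:
Allowed set {0,1,2,4,5}
Reach set: {0,5}
  0: ✓
  5: ✓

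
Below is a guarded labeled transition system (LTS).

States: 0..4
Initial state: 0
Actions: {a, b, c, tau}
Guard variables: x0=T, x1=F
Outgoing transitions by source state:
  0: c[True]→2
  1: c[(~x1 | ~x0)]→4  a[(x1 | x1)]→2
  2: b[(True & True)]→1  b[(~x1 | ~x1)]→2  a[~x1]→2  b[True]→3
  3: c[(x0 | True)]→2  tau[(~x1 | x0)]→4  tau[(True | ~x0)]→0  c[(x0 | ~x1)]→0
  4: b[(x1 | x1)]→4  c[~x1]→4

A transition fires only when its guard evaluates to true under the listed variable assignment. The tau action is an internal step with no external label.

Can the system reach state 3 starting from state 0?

Answer: REACHABLE

Working:
11 transition(s) survive guard evaluation.
L0 = {0}
L1 = {2}  now seen {0,2}
L2 = {1,3}  now seen {0,1,2,3}
L3 = {4}  now seen {0,1,2,3,4}
Reach set: {0,1,2,3,4}
Path to 3: c·b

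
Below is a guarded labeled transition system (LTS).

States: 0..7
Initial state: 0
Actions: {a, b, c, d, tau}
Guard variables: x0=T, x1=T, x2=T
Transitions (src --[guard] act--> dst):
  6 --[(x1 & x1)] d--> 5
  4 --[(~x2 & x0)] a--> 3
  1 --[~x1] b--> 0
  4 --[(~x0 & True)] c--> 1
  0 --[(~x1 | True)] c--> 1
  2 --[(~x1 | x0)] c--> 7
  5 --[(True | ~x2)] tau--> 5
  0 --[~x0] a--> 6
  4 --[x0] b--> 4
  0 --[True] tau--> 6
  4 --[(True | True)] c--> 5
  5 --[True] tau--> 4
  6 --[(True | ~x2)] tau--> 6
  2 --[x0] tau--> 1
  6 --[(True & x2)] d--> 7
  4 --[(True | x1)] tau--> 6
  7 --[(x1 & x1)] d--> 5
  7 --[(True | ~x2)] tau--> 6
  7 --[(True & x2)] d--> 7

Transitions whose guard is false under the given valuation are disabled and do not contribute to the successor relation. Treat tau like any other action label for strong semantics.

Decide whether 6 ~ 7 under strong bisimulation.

Answer: BISIMILAR

Analysis:
Compute ~ classes (split until stable):
  round 0: {{0,1,2,3,4,5,6,7}}
  round 1: {{0,2},{1,3},{4},{5},{6,7}}
  round 2: {{0},{1,3},{2},{4},{5},{6,7}}
stable after 3 split(s): 6 block(s)
6∈{6,7}, 7∈{6,7}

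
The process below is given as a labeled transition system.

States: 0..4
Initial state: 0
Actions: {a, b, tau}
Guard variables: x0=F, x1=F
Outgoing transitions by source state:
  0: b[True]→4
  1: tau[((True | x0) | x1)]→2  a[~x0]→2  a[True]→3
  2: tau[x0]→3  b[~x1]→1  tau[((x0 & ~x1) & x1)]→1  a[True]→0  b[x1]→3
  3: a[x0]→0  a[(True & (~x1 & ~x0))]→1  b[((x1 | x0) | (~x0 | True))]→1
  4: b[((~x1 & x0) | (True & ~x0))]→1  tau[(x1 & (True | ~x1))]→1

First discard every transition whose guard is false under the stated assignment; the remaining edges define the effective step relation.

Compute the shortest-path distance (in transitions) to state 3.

Answer: 3

Trace:
BFS to 3:
  depth 0: {0}
  depth 1: {4}
  depth 2: {1}
  depth 3: {2,3}
depth(3)=3, e.g. b·b·a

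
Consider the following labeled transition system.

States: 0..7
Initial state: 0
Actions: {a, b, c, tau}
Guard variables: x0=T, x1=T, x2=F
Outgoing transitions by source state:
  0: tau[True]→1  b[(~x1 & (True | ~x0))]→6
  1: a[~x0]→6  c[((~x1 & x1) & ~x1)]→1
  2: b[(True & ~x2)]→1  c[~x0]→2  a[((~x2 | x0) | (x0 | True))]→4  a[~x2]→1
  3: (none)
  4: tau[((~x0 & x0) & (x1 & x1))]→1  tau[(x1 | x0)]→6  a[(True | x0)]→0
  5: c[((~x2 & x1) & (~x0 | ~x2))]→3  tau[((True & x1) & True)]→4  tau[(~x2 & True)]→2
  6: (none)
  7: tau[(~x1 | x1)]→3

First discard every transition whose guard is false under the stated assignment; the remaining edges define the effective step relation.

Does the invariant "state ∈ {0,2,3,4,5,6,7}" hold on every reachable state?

Answer: INVARIANT VIOLATED at state 1

Trace:
Safe = {0,2,3,4,5,6,7}
Reach set: {0,1}
  0: ✓
  1: outside
witness against invariant: tau → 1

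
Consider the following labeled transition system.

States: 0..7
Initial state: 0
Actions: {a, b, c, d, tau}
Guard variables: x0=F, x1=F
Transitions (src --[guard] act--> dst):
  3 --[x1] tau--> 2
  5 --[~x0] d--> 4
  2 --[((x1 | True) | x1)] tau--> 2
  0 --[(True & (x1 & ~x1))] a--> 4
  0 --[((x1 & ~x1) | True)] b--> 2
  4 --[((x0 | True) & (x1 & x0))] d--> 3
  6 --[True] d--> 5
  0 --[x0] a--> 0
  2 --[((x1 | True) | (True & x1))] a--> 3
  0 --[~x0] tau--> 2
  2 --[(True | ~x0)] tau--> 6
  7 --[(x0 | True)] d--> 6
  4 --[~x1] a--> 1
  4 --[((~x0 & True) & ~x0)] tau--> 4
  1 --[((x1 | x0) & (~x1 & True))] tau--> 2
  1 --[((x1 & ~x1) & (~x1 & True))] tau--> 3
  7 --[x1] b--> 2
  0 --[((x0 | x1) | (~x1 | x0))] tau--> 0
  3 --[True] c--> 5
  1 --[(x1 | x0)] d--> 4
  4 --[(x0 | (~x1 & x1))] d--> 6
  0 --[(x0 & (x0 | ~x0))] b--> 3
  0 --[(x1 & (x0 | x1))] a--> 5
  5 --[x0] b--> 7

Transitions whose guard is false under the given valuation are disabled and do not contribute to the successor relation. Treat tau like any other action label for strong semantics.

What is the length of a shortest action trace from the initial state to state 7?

Layered search for 7:
  depth 0: {0}
  depth 1: {2}
  depth 2: {3,6}
  depth 3: {5}
  depth 4: {4}
  depth 5: {1}
7 never appears.

Answer: UNREACHABLE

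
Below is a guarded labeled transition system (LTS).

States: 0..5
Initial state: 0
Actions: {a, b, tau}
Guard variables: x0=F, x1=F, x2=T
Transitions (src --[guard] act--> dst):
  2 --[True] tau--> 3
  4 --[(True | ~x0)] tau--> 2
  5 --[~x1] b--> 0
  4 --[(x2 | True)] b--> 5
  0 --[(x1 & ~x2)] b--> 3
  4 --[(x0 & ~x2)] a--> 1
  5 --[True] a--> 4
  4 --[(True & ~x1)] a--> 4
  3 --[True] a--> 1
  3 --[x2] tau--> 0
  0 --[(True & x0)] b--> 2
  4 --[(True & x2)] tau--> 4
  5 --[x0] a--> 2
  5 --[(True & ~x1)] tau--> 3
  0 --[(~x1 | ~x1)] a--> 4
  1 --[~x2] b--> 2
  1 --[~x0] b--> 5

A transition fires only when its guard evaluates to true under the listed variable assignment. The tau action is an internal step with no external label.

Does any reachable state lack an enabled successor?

Reach set: {0,1,2,3,4,5}
  0: a→4  [1 exit(s)]
  1: b→5  [1 exit(s)]
  2: tau→3  [1 exit(s)]
  3: a→1  tau→0  [2 exit(s)]
  4: a→4  b→5  tau→2  tau→4  [4 exit(s)]
  5: a→4  b→0  tau→3  [3 exit(s)]

Answer: DEADLOCK-FREE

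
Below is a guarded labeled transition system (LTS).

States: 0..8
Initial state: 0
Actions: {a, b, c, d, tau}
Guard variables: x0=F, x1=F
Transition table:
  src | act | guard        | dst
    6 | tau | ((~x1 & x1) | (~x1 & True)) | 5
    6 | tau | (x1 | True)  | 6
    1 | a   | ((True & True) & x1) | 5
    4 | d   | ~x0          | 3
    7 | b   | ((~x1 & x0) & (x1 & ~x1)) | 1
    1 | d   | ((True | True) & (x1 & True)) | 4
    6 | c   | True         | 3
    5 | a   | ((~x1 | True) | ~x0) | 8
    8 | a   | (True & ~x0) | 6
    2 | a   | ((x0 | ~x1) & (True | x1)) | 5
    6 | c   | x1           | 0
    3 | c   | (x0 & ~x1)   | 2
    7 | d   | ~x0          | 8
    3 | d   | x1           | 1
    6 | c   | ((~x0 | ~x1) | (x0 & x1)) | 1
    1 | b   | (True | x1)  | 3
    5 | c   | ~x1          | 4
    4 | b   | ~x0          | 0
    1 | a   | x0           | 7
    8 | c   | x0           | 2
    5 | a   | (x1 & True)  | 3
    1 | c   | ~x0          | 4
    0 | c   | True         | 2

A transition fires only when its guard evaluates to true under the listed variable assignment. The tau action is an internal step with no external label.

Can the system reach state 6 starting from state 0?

Answer: REACHABLE

Analysis:
After dropping false guards: 14 live edges.
Layer 0: {0}
Layer 1: {2}  now seen {0,2}
Layer 2: {5}  now seen {0,2,5}
Layer 3: {4,8}  now seen {0,2,4,5,8}
Layer 4: {3,6}  now seen {0,2,3,4,5,6,8}
Layer 5: {1}  now seen {0,1,2,3,4,5,6,8}
Reach set: {0,1,2,3,4,5,6,8}
trace reaching 6: c·a·a·a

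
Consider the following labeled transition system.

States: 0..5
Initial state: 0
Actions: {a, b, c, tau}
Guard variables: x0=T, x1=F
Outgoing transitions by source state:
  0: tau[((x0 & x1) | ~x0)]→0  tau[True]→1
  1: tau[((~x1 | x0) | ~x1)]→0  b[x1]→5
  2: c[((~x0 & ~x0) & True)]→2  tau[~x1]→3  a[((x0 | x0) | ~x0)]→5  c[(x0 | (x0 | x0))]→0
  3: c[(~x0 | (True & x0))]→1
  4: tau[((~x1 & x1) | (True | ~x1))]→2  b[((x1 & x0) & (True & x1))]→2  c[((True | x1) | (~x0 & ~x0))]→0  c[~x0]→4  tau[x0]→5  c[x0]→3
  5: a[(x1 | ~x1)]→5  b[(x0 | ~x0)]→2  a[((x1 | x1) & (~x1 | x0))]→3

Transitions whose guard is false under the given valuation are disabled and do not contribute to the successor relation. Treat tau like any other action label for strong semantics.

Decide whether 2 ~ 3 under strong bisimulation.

Compute ~ classes (split until stable):
  P[0] = {{0,1,2,3,4,5}}
  P[1] = {{0,1},{2},{3},{4},{5}}
5 equivalence class(es) (converged in 2)
class of 2: {2}; class of 3: {3}

Answer: NOT BISIMILAR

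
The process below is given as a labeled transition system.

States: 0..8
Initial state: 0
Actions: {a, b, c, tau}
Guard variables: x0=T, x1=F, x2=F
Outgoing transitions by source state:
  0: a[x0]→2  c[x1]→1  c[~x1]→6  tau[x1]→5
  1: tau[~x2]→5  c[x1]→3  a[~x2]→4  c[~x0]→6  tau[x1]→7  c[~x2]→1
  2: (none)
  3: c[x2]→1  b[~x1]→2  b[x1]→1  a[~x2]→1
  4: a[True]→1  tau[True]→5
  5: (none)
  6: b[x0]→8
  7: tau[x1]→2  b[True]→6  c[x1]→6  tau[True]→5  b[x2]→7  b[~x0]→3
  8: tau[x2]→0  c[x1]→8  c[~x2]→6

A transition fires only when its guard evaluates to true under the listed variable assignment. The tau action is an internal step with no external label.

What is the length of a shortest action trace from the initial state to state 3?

Layered search for 3:
  Layer 0: {0}
  Layer 1: {2,6}
  Layer 2: {8}
3 never appears.

Answer: UNREACHABLE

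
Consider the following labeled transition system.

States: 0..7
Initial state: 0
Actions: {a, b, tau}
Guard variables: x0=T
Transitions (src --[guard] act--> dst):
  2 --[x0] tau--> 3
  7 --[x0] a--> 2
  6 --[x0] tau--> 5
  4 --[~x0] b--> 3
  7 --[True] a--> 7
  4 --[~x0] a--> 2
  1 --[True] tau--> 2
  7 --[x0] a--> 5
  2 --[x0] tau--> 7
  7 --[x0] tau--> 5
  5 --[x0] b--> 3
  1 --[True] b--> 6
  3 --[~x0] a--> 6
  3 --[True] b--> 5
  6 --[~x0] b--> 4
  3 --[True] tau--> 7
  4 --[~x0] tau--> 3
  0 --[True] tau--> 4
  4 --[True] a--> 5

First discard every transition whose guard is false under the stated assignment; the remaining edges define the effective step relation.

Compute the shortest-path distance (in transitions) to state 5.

Answer: 2

Trace:
Breadth-first toward 5:
  Layer 0: {0}
  Layer 1: {4}
  Layer 2: {5}
5 enters at depth 2; path tau·a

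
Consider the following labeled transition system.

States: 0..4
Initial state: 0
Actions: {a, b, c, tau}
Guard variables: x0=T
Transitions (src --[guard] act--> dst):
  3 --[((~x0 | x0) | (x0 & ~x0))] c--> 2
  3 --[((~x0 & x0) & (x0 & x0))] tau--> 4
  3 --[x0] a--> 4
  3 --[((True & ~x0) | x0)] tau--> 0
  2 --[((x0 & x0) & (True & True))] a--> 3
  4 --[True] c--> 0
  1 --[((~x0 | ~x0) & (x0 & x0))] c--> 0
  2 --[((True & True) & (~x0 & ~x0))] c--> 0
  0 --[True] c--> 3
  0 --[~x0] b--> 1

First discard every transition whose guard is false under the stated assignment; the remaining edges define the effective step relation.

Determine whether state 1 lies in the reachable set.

Answer: UNREACHABLE

Trace:
After dropping false guards: 6 live edges.
L0 = {0}
L1 = {3}  total {0,3}
L2 = {2,4}  total {0,2,3,4}
Reach set: {0,2,3,4}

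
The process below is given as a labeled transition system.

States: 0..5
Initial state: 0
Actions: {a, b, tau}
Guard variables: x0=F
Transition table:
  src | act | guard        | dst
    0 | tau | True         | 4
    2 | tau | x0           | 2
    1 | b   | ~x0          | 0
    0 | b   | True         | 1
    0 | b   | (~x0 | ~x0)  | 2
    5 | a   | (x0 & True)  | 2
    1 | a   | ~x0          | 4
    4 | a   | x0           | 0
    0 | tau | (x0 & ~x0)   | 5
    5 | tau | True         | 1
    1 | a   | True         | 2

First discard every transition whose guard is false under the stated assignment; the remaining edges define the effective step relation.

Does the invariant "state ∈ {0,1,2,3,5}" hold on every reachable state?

Answer: INVARIANT VIOLATED at state 4

Trace:
Safe = {0,1,2,3,5}
Reachable = {0,1,2,4}
  0: ✓
  1: ✓
  2: ✓
  4: VIOLATES
reach 4 via tau — violates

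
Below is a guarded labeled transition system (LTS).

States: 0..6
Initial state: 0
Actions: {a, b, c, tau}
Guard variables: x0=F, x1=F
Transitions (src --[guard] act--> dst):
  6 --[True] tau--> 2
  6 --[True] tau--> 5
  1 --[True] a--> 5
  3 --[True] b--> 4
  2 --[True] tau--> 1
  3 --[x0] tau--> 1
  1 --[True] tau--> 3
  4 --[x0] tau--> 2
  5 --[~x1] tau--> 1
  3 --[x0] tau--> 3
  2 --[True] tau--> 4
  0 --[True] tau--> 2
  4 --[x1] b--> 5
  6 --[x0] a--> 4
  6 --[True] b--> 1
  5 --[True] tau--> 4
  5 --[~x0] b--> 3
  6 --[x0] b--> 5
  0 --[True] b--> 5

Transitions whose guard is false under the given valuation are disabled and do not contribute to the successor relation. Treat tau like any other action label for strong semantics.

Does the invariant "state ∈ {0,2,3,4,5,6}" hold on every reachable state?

Allowed set {0,2,3,4,5,6}
Reachable = {0,1,2,3,4,5}
  0: ok
  1: ✗ unsafe
  2: ok
  3: ok
  4: ok
  5: ok
witness against invariant: tau·tau → 1

Answer: INVARIANT VIOLATED at state 1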